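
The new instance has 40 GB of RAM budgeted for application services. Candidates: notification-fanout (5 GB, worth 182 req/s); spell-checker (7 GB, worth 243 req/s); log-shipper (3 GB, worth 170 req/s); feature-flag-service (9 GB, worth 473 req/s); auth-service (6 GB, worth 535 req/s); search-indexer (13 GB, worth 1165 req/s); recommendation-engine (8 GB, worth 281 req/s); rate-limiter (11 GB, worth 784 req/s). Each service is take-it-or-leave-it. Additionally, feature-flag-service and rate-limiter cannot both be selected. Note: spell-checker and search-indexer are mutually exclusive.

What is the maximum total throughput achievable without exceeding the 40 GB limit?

2836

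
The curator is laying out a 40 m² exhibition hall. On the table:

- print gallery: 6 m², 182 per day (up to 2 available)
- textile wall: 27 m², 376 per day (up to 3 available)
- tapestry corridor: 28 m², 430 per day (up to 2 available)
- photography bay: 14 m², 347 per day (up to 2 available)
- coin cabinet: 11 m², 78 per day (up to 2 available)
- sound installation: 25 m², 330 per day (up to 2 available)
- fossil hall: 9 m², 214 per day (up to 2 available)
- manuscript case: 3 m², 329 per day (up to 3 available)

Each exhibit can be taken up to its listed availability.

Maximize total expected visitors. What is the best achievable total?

Greedy by ratio would take 2×print gallery + photography bay + 3×manuscript case: 35 m² used, total 1698.
The 14 m² tied up in photography bay is better spent on 2×fossil hall — total rises to 1779 (39 m²).
No other feasible combination exceeds 1779.

1779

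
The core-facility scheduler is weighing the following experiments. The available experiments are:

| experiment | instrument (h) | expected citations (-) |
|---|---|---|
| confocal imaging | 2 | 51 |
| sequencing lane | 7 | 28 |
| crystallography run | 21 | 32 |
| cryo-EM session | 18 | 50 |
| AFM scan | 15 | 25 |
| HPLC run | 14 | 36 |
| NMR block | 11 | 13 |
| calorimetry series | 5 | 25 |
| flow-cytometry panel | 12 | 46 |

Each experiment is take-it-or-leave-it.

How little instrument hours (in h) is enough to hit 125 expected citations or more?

Minimise h subject to total expected citations ≥ 125.
Taking confocal imaging + sequencing lane + flow-cytometry panel gives 125 (≥ 125) for 21 h.
No combination under 21 h hits 125.

21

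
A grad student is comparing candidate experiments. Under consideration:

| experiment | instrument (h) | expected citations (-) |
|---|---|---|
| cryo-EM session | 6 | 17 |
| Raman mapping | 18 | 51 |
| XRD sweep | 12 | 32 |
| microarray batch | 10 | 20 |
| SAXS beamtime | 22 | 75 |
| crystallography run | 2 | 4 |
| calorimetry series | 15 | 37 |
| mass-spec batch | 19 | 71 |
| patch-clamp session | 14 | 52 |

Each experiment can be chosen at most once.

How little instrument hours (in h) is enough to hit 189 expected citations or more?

55

Look for the lowest-instrument combination reaching 189.
SAXS beamtime + mass-spec batch + patch-clamp session reaches 198 using 55 h.
Below 55 h the best achievable stays under 189.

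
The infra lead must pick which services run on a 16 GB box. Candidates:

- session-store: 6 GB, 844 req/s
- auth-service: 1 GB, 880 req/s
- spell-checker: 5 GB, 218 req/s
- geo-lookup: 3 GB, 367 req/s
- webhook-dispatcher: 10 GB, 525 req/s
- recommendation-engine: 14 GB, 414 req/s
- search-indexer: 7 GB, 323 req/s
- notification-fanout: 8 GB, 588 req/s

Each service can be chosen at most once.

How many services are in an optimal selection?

3

The maximum throughput within 16 GB is 2312.
For example session-store + auth-service + notification-fanout achieves it, using 15 GB.
Every optimal selection uses 3 services.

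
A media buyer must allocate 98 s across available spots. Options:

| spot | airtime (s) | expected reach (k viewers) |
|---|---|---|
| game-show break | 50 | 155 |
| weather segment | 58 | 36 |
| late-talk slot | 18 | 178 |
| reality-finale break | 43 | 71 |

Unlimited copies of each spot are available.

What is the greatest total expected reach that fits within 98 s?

890

Best packing: 5×late-talk slot — 90 s, 890 total.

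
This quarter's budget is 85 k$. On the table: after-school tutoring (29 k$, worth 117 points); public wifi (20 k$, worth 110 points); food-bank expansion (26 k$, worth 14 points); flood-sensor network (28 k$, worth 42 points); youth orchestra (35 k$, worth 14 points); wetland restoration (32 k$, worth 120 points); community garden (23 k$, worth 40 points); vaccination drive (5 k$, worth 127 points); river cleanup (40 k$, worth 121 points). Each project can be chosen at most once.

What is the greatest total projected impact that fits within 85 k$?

Ranking by ratio (projected impact/k$): vaccination drive 25.40, public wifi 5.50, after-school tutoring 4.03.
The ratio heuristic lands on after-school tutoring + public wifi + community garden + vaccination drive (394) but leaves 8 k$ idle.
Dropping after-school tutoring and community garden frees 52 k$; slotting in flood-sensor network + wetland restoration (60 k$) lifts the total to 399 at 85 k$.
Nothing else within 85 k$ beats 399.

399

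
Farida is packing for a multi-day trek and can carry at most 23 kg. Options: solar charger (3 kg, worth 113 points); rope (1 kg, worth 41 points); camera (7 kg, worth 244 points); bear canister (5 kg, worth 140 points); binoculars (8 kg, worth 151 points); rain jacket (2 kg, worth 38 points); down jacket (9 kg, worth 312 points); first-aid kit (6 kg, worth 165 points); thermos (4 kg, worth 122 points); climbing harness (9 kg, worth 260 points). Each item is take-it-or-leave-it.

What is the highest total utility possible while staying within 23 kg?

791

Ranking by ratio (utility/kg): rope 41.00, solar charger 37.67, camera 34.86, down jacket 34.67.
A density-first pass picks solar charger + rope + camera + rain jacket + down jacket — 748 at 22 kg.
The 3 kg tied up in rope and rain jacket is better spent on thermos — total rises to 791 (23 kg).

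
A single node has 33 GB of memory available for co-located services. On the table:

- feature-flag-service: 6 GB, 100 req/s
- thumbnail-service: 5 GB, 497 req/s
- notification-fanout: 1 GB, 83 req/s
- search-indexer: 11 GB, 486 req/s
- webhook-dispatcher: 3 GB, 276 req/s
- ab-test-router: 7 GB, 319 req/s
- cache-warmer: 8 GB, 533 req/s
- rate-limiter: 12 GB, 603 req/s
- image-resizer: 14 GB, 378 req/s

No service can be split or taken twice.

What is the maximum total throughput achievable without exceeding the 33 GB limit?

2035

Filling by ratio: thumbnail-service + notification-fanout + webhook-dispatcher + cache-warmer + rate-limiter for 1992, with 4 GB left unused.
Replace webhook-dispatcher with ab-test-router: the trade gains 43 net, giving 2035 at 33 GB.
That's the maximum — no swap from here does better than 2035.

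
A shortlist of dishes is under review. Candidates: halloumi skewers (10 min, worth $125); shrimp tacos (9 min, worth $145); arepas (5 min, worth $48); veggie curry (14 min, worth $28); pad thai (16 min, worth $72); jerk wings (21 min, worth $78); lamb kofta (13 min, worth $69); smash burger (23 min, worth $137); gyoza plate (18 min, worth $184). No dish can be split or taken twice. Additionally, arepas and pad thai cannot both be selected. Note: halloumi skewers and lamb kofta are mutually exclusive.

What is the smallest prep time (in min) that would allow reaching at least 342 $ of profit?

Look for the lowest-prep combination reaching 342.
Taking shrimp tacos + arepas + gyoza plate gives 377 (≥ 342) for 32 min.
Below 32 min the best achievable stays under 342.

32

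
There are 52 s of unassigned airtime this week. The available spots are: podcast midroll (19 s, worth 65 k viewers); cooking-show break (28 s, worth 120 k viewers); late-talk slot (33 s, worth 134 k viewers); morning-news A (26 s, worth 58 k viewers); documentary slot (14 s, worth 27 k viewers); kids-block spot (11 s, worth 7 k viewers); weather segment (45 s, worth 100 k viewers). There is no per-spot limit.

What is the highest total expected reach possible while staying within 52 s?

199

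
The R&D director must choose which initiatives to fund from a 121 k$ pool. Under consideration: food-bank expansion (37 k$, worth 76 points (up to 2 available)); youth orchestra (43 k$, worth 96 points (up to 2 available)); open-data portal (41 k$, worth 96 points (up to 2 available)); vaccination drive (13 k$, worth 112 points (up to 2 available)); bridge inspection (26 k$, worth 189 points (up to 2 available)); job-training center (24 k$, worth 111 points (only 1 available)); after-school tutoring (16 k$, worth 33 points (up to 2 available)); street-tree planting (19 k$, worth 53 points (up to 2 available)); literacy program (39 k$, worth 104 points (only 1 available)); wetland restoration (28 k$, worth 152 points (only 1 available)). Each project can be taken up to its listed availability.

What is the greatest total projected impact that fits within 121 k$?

766

Taking the top-ratio projects first gives 2×vaccination drive + 2×bridge inspection + wetland restoration for 754 (106 k$).
The 28 k$ tied up in wetland restoration is better spent on job-training center + street-tree planting — total rises to 766 (121 k$).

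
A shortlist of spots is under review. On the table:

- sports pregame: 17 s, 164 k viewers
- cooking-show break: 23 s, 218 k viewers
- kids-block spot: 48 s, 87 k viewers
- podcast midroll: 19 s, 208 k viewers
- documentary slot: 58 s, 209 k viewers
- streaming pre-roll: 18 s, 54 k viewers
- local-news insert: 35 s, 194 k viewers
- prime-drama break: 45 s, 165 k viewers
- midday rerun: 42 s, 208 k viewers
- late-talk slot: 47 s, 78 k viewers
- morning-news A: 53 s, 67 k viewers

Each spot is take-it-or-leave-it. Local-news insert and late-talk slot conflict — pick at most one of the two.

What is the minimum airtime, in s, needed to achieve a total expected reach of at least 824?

112

Minimise s subject to total expected reach ≥ 824.
sports pregame + cooking-show break + podcast midroll + streaming pre-roll + local-news insert reaches 838 using 112 s.
Below 112 s the best achievable stays under 824.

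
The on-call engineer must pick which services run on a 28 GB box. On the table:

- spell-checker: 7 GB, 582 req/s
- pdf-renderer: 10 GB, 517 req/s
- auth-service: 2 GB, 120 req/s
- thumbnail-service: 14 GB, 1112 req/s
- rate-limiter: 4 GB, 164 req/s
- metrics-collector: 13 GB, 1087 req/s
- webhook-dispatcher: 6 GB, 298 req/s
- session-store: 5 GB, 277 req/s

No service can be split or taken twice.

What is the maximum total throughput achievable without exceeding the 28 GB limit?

A density-first pass picks spell-checker + auth-service + metrics-collector + session-store — 2066 at 27 GB.
The 14 GB tied up in spell-checker and auth-service and session-store is better spent on thumbnail-service — total rises to 2199 (27 GB).
The spare 1 GB is too small for any remaining service, and no exchange beats 2199.

2199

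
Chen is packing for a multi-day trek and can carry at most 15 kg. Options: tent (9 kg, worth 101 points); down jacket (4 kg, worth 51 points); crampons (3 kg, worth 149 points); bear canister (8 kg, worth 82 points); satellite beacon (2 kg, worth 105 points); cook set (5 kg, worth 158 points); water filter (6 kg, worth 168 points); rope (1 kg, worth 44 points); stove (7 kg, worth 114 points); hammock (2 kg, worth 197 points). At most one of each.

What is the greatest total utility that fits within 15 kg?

Density check — hammock 98.50, satellite beacon 52.50, crampons 49.67, rope 44.00 are the best per kg.
Greedy by ratio would take crampons + satellite beacon + cook set + rope + hammock: 13 kg used, total 653.
The 5 kg tied up in cook set is better spent on water filter — total rises to 663 (14 kg).
Next best is crampons + satellite beacon + cook set + rope + hammock at 653 (13 kg) — short by 10.

663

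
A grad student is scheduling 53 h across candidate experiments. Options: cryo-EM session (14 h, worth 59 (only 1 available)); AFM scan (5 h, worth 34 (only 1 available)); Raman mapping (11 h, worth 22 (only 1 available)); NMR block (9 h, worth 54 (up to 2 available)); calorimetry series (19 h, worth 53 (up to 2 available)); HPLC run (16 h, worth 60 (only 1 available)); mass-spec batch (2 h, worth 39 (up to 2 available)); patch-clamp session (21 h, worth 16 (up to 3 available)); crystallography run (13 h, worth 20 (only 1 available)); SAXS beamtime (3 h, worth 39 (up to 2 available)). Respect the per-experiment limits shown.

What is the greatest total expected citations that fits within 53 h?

By expected citations per h: mass-spec batch 19.50, SAXS beamtime 13.00, AFM scan 6.80, NMR block 6.00 lead.
A density-first pass picks cryo-EM session + AFM scan + 2×NMR block + 2×mass-spec batch + 2×SAXS beamtime — 357 at 47 h.
Dropping cryo-EM session frees 14 h; slotting in HPLC run (16 h) lifts the total to 358 at 49 h.
That's the maximum — no swap from here does better than 358.

358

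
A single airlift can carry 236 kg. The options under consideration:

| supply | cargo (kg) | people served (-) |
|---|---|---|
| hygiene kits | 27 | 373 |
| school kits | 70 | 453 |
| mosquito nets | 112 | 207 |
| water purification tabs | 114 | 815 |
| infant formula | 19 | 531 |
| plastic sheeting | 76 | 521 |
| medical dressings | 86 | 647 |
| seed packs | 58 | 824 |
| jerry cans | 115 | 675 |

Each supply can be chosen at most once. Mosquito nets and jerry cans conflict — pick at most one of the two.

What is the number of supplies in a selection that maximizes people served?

Best achievable people served is 2543.
For example hygiene kits + water purification tabs + infant formula + seed packs achieves it, using 218 kg.
Any selection reaching 2543 contains exactly 4 supplies.

4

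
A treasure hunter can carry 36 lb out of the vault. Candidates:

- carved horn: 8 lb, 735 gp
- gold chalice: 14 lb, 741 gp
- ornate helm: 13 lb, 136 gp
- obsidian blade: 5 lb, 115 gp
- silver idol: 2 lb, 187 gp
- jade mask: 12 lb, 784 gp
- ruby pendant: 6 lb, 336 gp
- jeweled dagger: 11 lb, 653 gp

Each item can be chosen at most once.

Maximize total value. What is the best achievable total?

The ratio heuristic lands on carved horn + silver idol + jade mask + jeweled dagger (2359) but leaves 3 lb idle.
The 11 lb tied up in jeweled dagger is better spent on gold chalice — total rises to 2447 (36 lb).

2447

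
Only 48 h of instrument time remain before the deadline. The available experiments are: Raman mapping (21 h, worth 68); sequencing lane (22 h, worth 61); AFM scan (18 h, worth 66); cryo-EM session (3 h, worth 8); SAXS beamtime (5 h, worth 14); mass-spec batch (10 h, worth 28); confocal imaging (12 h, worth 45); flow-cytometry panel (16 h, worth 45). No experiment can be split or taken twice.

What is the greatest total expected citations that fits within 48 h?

A density-first pass picks AFM scan + confocal imaging + flow-cytometry panel — 156 at 46 h.
Replace flow-cytometry panel with cryo-EM session + SAXS beamtime + mass-spec batch: the trade gains 5 net, giving 161 at 48 h.
Every other selection either busts 48 h or fails to beat 161.

161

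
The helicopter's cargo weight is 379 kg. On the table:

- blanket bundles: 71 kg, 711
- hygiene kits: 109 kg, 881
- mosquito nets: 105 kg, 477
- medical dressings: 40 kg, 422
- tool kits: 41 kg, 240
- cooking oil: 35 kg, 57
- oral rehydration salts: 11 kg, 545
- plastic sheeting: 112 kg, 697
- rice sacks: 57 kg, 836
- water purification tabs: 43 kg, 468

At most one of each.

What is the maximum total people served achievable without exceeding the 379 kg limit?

The ratio ordering already packs tightly: blanket bundles + hygiene kits + medical dressings + tool kits + oral rehydration salts + rice sacks + water purification tabs, 372 kg, 4103.

4103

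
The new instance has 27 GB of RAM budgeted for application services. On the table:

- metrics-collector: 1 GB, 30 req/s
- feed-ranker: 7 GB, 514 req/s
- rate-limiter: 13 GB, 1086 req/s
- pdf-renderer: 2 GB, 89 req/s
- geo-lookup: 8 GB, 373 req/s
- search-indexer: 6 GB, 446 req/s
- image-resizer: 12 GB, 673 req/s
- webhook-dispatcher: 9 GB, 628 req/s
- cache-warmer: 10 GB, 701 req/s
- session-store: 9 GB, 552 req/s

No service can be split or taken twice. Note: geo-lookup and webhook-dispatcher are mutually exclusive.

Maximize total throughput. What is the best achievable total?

2076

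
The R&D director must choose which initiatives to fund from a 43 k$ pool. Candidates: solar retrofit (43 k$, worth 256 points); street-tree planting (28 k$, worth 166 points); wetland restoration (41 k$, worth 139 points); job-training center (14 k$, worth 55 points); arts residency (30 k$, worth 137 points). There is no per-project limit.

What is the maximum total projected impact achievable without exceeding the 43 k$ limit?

256

Taking solar retrofit: 43 k$ used, 256 in projected impact.
That's the maximum — no swap from here does better than 256.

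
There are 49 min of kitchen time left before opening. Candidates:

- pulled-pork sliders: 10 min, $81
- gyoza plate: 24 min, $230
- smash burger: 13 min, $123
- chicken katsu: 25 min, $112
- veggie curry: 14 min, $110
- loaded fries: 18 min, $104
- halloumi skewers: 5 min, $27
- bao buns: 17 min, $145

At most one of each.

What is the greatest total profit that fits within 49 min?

434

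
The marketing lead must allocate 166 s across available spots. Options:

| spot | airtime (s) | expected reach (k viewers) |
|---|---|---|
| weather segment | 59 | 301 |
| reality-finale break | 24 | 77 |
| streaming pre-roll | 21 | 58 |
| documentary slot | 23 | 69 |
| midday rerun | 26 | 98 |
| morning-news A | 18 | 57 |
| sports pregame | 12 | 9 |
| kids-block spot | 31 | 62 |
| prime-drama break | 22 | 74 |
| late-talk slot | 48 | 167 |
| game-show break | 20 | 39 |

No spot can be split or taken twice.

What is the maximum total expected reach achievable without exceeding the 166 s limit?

Density check — weather segment 5.10, midday rerun 3.77, late-talk slot 3.48, prime-drama break 3.36 are the best per s.
Taking the top-ratio spots first gives weather segment + midday rerun + prime-drama break + late-talk slot for 640 (155 s).
Dropping prime-drama break frees 22 s; slotting in reality-finale break (24 s) lifts the total to 643 at 157 s.
An exhaustive check of the 2048 subsets confirms 643.

643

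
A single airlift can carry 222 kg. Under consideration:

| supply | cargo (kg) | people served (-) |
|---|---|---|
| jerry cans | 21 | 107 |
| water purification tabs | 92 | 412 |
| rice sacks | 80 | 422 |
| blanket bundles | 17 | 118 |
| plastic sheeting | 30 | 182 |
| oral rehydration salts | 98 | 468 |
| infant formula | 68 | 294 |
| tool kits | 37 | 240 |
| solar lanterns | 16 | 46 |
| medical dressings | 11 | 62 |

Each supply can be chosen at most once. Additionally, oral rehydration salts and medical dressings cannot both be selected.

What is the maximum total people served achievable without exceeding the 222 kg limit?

The ratio ordering already packs tightly: jerry cans + rice sacks + blanket bundles + plastic sheeting + tool kits + solar lanterns + medical dressings, 212 kg, 1177.
No other feasible combination exceeds 1177.

1177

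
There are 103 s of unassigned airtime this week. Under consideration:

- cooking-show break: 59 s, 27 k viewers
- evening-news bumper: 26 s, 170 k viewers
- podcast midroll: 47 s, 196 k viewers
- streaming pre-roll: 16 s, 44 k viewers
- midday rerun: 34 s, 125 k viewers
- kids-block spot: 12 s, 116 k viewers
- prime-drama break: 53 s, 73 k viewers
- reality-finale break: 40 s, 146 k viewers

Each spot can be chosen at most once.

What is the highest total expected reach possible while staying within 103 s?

Evening-news bumper + podcast midroll + streaming pre-roll + kids-block spot uses 101 of the 103 s and totals 526.

526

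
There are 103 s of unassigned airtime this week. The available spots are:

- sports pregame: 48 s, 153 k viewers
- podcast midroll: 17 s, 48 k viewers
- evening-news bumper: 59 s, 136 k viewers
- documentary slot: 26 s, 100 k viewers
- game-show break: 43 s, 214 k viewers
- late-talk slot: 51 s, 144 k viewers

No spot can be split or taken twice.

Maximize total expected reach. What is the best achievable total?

By expected reach per s: game-show break 4.98, documentary slot 3.85, sports pregame 3.19, podcast midroll 2.82 lead.
Taking the top-ratio spots first gives podcast midroll + documentary slot + game-show break for 362 (86 s).
Dropping podcast midroll and documentary slot frees 43 s; slotting in sports pregame (48 s) lifts the total to 367 at 91 s.

367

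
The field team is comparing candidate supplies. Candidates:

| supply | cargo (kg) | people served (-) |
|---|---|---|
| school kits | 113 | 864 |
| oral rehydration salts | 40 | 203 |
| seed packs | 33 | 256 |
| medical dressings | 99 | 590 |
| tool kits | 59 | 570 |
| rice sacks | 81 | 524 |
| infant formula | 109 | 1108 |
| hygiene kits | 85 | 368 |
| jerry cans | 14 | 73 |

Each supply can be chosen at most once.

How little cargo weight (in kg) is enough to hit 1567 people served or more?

168

Minimise kg subject to total people served ≥ 1567.
tool kits + infant formula: 1678 people served at 168 kg.
Any bundle with less than 168 kg falls short of 1567.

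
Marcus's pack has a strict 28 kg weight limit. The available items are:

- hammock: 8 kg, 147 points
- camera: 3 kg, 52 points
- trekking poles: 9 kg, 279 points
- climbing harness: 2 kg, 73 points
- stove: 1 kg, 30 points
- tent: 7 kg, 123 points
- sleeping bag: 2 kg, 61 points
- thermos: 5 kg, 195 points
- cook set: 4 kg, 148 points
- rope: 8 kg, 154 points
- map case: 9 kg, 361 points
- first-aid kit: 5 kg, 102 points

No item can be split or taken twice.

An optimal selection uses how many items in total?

Optimal total is 1013.
One optimal bundle: trekking poles + stove + thermos + cook set + map case (28 kg).
All optima have 5 items.

5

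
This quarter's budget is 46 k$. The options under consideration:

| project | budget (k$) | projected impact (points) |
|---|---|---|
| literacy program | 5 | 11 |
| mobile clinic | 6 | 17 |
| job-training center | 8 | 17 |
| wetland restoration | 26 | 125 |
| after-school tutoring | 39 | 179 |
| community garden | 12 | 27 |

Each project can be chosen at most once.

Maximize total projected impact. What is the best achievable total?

Ranking by ratio (projected impact/k$): wetland restoration 4.81, after-school tutoring 4.59, mobile clinic 2.83, community garden 2.25.
Taking the top-ratio projects first gives mobile clinic + wetland restoration + community garden for 169 (44 k$).
The 38 k$ tied up in wetland restoration and community garden is better spent on after-school tutoring — total rises to 196 (45 k$).
An exhaustive check of the 64 subsets confirms 196.

196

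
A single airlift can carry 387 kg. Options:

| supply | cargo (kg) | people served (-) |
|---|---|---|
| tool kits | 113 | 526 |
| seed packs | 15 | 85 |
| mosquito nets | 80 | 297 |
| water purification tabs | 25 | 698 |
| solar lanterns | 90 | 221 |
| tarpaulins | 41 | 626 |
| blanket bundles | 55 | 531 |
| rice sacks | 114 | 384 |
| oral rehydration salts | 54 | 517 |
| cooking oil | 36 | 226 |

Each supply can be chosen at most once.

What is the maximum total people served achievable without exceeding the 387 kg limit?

3280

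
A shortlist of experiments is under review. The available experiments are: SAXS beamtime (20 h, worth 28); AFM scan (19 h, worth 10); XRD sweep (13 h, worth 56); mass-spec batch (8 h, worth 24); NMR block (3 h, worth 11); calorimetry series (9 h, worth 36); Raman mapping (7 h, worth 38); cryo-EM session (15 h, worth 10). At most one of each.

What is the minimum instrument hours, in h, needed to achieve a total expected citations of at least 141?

32

Minimise h subject to total expected citations ≥ 141.
XRD sweep + NMR block + calorimetry series + Raman mapping reaches 141 using 32 h.
Any bundle with less than 32 h falls short of 141.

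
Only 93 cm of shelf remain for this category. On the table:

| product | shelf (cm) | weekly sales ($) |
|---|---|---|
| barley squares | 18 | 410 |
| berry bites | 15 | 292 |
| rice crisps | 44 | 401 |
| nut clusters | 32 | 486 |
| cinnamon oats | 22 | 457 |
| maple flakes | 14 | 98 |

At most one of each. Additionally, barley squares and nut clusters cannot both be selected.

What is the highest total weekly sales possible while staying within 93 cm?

1333

Berry bites + nut clusters + cinnamon oats + maple flakes uses 83 of the 93 cm and totals 1333.
The closest alternative, barley squares + rice crisps + cinnamon oats, reaches only 1268.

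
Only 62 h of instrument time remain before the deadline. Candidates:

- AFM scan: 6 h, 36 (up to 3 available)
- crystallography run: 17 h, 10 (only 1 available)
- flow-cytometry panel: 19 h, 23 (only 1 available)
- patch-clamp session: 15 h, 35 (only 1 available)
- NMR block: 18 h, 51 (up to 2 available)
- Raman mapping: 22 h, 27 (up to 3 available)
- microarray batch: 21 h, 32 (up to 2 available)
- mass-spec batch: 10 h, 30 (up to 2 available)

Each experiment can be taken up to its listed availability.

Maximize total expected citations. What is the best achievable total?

224

A density-first pass picks 3×AFM scan + NMR block + 2×mass-spec batch — 219 at 56 h.
Replace mass-spec batch with patch-clamp session: the trade gains 5 net, giving 224 at 61 h.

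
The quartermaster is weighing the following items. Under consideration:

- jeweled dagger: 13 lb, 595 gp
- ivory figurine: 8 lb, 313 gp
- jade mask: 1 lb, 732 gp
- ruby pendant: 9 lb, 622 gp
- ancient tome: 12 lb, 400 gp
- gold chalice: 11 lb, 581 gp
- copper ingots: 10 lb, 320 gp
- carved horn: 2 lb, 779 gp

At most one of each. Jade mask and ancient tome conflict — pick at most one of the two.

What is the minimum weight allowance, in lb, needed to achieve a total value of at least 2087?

12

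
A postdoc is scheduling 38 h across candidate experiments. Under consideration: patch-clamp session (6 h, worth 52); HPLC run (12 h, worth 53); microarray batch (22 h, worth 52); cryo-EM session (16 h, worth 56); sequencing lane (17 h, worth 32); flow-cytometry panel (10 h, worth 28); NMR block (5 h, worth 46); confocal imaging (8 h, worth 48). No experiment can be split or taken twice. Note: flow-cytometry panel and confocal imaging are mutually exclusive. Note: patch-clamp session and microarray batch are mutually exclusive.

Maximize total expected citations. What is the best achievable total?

202

Ranking by ratio (expected citations/h): NMR block 9.20, patch-clamp session 8.67, confocal imaging 6.00.
The ratio heuristic lands on patch-clamp session + HPLC run + NMR block + confocal imaging (199) but leaves 7 h idle.
Replace HPLC run with cryo-EM session: the trade gains 3 net, giving 202 at 35 h.
That's the maximum — no feasible swap from here does better than 202.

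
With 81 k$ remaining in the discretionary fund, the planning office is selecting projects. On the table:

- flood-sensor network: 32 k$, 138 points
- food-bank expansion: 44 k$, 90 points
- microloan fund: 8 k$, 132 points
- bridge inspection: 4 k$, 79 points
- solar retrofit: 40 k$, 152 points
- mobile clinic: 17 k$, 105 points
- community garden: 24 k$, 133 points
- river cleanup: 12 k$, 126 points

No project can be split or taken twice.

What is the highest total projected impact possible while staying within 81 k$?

Density check — bridge inspection 19.75, microloan fund 16.50, river cleanup 10.50 are the best per k$.
Greedy by ratio would take microloan fund + bridge inspection + mobile clinic + community garden + river cleanup: 65 k$ used, total 575.
Replace mobile clinic with flood-sensor network: the trade gains 33 net, giving 608 at 80 k$.
Every other selection either busts 81 k$ or fails to beat 608.

608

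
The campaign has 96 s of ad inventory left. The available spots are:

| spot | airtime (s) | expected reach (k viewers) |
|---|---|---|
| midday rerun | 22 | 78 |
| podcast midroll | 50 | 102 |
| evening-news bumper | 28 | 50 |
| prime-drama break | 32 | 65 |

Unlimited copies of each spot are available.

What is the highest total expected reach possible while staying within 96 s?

Ranking by ratio (expected reach/s): midday rerun 3.55, podcast midroll 2.04, prime-drama break 2.03.
4×midday rerun uses 88 of the 96 s and totals 312.
No other feasible combination exceeds 312.

312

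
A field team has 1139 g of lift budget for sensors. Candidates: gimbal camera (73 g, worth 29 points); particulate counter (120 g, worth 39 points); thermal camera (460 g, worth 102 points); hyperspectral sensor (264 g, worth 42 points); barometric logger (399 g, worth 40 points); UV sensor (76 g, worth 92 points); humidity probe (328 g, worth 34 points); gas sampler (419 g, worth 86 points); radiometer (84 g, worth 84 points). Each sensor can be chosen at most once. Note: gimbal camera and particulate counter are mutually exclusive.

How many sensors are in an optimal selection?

5

Best achievable data value is 393.
One optimal bundle: gimbal camera + thermal camera + UV sensor + gas sampler + radiometer (1112 g).
Any selection reaching 393 contains exactly 5 sensors.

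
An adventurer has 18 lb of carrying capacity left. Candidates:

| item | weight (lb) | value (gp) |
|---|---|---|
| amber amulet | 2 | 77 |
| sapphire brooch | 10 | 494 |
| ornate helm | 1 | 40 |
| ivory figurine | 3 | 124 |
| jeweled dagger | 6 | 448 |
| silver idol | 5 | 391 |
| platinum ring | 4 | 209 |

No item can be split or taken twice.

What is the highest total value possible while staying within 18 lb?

The ratio ordering already packs tightly: ivory figurine + jeweled dagger + silver idol + platinum ring, 18 lb, 1172.
The closest alternative, amber amulet + ornate helm + jeweled dagger + silver idol + platinum ring, reaches only 1165.

1172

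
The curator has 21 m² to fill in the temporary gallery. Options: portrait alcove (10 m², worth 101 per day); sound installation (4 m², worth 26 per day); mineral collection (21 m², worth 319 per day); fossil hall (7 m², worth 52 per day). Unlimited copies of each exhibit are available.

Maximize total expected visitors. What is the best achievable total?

319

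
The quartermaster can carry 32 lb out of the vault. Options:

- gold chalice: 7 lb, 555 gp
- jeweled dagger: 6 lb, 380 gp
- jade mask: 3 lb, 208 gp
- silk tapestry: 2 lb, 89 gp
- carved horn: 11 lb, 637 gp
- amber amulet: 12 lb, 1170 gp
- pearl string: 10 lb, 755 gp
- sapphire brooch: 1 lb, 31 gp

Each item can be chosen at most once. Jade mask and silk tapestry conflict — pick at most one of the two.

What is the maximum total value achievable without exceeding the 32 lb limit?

2688

Taking gold chalice + jade mask + amber amulet + pearl string: 32 lb used, 2688 in value.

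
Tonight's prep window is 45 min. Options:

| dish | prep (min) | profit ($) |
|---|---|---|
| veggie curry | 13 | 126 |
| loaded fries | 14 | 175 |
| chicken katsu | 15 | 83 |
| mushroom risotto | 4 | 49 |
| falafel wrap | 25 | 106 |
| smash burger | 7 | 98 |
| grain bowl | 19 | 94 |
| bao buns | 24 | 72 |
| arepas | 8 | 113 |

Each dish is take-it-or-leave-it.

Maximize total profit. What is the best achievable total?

512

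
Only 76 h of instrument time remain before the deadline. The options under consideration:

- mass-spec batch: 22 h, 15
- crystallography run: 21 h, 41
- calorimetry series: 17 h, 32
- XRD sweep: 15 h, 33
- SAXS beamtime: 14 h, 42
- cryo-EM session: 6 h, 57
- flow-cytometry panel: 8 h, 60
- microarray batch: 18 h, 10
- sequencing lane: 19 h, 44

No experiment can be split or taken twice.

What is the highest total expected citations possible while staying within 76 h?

Greedy by ratio would take XRD sweep + SAXS beamtime + cryo-EM session + flow-cytometry panel + sequencing lane: 62 h used, total 236.
Dropping XRD sweep frees 15 h; slotting in crystallography run (21 h) lifts the total to 244 at 68 h.
An exhaustive check of the 512 subsets confirms 244.

244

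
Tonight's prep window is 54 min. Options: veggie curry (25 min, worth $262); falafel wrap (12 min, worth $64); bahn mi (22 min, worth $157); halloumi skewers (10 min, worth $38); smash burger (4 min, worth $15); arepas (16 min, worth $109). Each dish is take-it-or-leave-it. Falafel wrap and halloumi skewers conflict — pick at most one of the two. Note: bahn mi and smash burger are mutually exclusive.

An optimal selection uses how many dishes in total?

3

The maximum profit within 54 min is 435.
One optimal bundle: veggie curry + falafel wrap + arepas (53 min).
Any selection reaching 435 contains exactly 3 dishes.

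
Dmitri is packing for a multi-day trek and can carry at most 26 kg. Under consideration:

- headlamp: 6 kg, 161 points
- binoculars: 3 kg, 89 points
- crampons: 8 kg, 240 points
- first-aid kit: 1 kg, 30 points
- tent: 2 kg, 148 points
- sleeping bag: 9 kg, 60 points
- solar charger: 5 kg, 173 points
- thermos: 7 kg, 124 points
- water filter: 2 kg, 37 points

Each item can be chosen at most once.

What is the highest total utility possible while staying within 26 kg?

848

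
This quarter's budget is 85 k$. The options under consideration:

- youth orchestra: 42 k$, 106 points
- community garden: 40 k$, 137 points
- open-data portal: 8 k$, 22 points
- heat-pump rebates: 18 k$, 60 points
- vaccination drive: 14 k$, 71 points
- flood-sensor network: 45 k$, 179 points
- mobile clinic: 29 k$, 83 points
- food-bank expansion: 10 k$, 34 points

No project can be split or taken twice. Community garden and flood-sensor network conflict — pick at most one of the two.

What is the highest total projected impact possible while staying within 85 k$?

Ranking by ratio (projected impact/k$): vaccination drive 5.07, flood-sensor network 3.98, community garden 3.42.
Filling by ratio: open-data portal + vaccination drive + flood-sensor network + food-bank expansion for 306, with 8 k$ left unused.
Dropping food-bank expansion frees 10 k$; slotting in heat-pump rebates (18 k$) lifts the total to 332 at 85 k$.
The closest alternative, heat-pump rebates + vaccination drive + flood-sensor network, reaches only 310.

332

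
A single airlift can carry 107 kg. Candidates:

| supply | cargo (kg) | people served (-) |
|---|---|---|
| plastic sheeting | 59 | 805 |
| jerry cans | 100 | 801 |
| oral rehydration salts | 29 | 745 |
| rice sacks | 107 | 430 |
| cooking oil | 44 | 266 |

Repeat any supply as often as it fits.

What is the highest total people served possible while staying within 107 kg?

2235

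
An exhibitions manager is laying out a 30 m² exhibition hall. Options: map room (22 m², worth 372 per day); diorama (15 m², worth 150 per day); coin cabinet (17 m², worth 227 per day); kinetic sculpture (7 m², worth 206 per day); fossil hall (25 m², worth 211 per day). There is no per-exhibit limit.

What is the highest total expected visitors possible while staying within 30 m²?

824

4×kinetic sculpture uses 28 of the 30 m² and totals 824.
That's the maximum — no swap from here does better than 824.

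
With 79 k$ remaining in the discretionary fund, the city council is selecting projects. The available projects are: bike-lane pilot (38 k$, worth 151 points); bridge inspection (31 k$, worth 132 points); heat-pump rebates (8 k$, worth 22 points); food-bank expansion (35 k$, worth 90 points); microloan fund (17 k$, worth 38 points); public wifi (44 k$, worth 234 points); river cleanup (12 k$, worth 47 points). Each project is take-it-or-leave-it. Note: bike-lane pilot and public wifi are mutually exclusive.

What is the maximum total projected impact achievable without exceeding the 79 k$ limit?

Taking bridge inspection + public wifi: 75 k$ used, 366 in projected impact.
Runner-up food-bank expansion + public wifi tops out at 324.

366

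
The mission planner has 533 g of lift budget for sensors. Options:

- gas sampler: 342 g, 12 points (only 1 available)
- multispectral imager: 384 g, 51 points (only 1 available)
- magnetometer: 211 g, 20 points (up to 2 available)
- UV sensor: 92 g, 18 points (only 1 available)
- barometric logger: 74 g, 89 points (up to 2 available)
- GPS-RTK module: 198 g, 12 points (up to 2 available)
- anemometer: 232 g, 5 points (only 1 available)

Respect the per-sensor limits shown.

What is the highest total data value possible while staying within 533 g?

The ratio heuristic lands on magnetometer + UV sensor + 2×barometric logger (216) but leaves 82 g idle.
The 303 g tied up in magnetometer and UV sensor is better spent on multispectral imager — total rises to 229 (532 g).
The spare 1 g is too small for any remaining sensor, and no exchange beats 229.

229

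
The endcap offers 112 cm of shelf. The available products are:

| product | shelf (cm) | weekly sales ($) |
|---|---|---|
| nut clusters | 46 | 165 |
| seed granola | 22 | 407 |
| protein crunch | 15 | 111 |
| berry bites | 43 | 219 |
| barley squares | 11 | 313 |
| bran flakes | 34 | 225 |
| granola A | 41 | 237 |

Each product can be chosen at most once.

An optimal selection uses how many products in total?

4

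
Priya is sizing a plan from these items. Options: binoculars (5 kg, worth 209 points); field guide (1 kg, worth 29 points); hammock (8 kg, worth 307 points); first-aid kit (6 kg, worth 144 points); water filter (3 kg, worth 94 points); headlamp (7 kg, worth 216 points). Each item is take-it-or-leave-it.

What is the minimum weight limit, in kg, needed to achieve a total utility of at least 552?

Minimise kg subject to total utility ≥ 552.
binoculars + hammock + water filter: 610 utility at 16 kg.
Any bundle with less than 16 kg falls short of 552.

16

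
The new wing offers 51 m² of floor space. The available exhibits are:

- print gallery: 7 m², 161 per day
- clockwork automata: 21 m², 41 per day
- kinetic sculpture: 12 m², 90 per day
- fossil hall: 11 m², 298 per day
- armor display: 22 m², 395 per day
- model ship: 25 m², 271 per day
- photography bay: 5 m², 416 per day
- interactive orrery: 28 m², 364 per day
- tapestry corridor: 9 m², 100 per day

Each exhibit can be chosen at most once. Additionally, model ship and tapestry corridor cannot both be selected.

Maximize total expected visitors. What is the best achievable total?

1270

The ratio ordering already packs tightly: print gallery + fossil hall + armor display + photography bay, 45 m², 1270.
Next best is print gallery + fossil hall + photography bay + interactive orrery at 1239 (51 m²) — short by 31.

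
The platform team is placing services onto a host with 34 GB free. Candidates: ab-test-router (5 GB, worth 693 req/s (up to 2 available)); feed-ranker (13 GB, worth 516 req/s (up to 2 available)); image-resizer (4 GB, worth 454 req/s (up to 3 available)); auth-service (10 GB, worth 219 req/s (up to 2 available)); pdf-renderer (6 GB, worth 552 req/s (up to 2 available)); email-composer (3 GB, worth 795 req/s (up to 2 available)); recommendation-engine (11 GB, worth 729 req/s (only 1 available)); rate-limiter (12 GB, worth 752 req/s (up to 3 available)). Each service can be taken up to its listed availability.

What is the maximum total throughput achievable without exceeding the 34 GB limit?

Best packing: 2×ab-test-router + 3×image-resizer + pdf-renderer + 2×email-composer — 34 GB, 4890 total.
Every other selection either busts 34 GB or exceeds an availability limit or fails to beat 4890.

4890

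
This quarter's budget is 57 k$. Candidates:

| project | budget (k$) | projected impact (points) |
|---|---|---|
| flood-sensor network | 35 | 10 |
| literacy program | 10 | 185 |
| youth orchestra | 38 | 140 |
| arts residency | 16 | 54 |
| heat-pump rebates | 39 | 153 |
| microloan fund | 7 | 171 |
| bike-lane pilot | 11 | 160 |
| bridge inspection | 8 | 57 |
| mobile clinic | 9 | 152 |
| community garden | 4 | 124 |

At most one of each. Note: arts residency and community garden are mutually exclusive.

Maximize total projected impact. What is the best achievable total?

Literacy program + microloan fund + bike-lane pilot + bridge inspection + mobile clinic + community garden uses 49 of the 57 k$ and totals 849.

849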